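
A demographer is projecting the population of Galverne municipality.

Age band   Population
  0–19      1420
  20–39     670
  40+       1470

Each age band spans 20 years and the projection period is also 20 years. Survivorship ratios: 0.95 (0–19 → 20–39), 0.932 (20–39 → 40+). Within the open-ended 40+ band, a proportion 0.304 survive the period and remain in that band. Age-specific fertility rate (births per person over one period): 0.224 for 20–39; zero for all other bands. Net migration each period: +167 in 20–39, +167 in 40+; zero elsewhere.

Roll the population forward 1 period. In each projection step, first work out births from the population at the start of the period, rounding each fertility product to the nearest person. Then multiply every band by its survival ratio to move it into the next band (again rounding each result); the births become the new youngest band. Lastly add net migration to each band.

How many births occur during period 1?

Call the bands 1 to 3, youngest first.
Period 1:
Births: 670 × 0.224 = 150
Band 2: 1420 × 0.95 = 1349
Band 3: 670 × 0.932 + 1470 × 0.304 = 624 + 447 = 1071
Net migration: Band 2 + 167 → 1516; Band 3 + 167 → 1238
→ [150, 1516, 1238]

150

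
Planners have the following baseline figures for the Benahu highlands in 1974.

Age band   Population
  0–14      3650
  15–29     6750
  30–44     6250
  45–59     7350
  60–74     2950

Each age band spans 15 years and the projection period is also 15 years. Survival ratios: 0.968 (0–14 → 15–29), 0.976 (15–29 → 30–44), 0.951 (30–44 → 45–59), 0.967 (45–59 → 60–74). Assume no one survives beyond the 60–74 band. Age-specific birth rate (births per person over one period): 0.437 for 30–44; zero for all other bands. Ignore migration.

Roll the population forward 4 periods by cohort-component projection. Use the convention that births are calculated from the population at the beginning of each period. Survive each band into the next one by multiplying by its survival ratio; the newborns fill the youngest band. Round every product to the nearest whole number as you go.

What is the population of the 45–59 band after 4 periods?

Period 1:
Births: 6250 × 0.437 = 2731
15–29: 3650 × 0.968 = 3533
30–44: 6750 × 0.976 = 6588
45–59: 6250 × 0.951 = 5944
60–74: 7350 × 0.967 = 7107
End of period: [2731, 3533, 6588, 5944, 7107]
Period 2:
Births: 6588 × 0.437 = 2879
15–29: 2731 × 0.968 = 2644
30–44: 3533 × 0.976 = 3448
45–59: 6588 × 0.951 = 6265
60–74: 5944 × 0.967 = 5748
End of period: [2879, 2644, 3448, 6265, 5748]
Period 3:
Births: 3448 × 0.437 = 1507
15–29: 2879 × 0.968 = 2787
30–44: 2644 × 0.976 = 2581
45–59: 3448 × 0.951 = 3279
60–74: 6265 × 0.967 = 6058
End of period: [1507, 2787, 2581, 3279, 6058]
Period 4:
Births: 2581 × 0.437 = 1128
15–29: 1507 × 0.968 = 1459
30–44: 2787 × 0.976 = 2720
45–59: 2581 × 0.951 = 2455
60–74: 3279 × 0.967 = 3171
End of period: [1128, 1459, 2720, 2455, 3171]

2455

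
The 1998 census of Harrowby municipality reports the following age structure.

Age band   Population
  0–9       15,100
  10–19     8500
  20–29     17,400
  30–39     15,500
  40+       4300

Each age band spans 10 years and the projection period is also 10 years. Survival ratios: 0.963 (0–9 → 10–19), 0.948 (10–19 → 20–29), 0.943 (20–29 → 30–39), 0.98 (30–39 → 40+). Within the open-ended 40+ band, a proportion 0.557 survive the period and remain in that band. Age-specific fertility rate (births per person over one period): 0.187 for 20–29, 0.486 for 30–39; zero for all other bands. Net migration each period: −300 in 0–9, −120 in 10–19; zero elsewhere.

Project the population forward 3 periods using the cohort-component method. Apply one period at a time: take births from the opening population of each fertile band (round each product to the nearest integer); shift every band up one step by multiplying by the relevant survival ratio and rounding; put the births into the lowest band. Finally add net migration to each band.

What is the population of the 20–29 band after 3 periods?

9460

Let band 1 be 0–9 through band 5 = 40+.
— Period 1 —
Births: 17400 * 0.187 = 3254, 15500 * 0.486 = 7533 ⇒ total 10787
Band 2: 15100 * 0.963 = 14541
Band 3: 8500 * 0.948 = 8058
Band 4: 17400 * 0.943 = 16408
Band 5: 15500 * 0.98 + 4300 * 0.557 = 15190 + 2395 = 17585
Net migration: Band 1 − 300 → 10487; Band 2 − 120 → 14421
Population now: 0–9=10487, 10–19=14421, 20–29=8058, 30–39=16408, 40+=17585
— Period 2 —
Births: 8058 * 0.187 = 1507, 16408 * 0.486 = 7974 ⇒ total 9481
Band 2: 10487 * 0.963 = 10099
Band 3: 14421 * 0.948 = 13671
Band 4: 8058 * 0.943 = 7599
Band 5: 16408 * 0.98 + 17585 * 0.557 = 16080 + 9795 = 25875
Net migration: Band 1 − 300 → 9181; Band 2 − 120 → 9979
Population now: 0–9=9181, 10–19=9979, 20–29=13671, 30–39=7599, 40+=25875
— Period 3 —
Births: 13671 * 0.187 = 2556, 7599 * 0.486 = 3693 ⇒ total 6249
Band 2: 9181 * 0.963 = 8841
Band 3: 9979 * 0.948 = 9460
Band 4: 13671 * 0.943 = 12892
Band 5: 7599 * 0.98 + 25875 * 0.557 = 7447 + 14412 = 21859
Net migration: Band 1 − 300 → 5949; Band 2 − 120 → 8721
Population now: 0–9=5949, 10–19=8721, 20–29=9460, 30–39=12892, 40+=21859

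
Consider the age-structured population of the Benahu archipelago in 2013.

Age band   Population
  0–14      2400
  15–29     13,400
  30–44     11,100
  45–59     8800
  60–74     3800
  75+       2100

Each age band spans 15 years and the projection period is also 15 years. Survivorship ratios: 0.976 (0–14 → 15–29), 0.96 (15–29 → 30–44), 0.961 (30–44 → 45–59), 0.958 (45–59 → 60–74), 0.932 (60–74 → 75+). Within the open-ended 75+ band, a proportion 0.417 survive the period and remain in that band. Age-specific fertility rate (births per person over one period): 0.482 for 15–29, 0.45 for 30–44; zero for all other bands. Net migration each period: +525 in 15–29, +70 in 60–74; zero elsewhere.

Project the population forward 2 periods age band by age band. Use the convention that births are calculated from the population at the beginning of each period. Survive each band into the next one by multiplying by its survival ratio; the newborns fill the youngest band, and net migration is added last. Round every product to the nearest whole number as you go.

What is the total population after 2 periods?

Call the bands 1 to 6, youngest first.
Period 1.
Births: 13400 × 0.482 = 6459  |  11100 × 0.45 = 4995 — total 11454
Band 2: 2400 × 0.976 = 2342
Band 3: 13400 × 0.96 = 12864
Band 4: 11100 × 0.961 = 10667
Band 5: 8800 × 0.958 = 8430
Band 6: 3800 × 0.932 + 2100 × 0.417 = 3542 + 876 = 4418
Net migration: Band 2 + 525 → 2867; Band 5 + 70 → 8500
End of period: [11454, 2867, 12864, 10667, 8500, 4418]
Period 2.
Births: 2867 × 0.482 = 1382  |  12864 × 0.45 = 5789 — total 7171
Band 2: 11454 × 0.976 = 11179
Band 3: 2867 × 0.96 = 2752
Band 4: 12864 × 0.961 = 12362
Band 5: 10667 × 0.958 = 10219
Band 6: 8500 × 0.932 + 4418 × 0.417 = 7922 + 1842 = 9764
Net migration: Band 2 + 525 → 11704; Band 5 + 70 → 10289
End of period: [7171, 11704, 2752, 12362, 10289, 9764]
Total after period 2: 7171 + 11704 + 2752 + 12362 + 10289 + 9764 = 54042

54042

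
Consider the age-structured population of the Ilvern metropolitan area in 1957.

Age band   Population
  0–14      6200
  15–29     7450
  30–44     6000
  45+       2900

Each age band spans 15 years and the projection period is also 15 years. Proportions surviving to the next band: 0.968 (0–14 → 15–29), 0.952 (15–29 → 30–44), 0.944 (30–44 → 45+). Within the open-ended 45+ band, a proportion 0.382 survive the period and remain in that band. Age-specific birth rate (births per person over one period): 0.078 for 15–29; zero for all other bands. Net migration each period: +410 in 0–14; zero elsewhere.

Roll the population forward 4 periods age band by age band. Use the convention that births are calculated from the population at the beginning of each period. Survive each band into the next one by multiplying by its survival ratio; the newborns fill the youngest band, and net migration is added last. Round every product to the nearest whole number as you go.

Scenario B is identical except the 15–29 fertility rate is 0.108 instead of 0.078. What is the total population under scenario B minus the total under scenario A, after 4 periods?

After projecting period 1:
Births: 7450 × 0.078 = 581
15–29: 6200 × 0.968 = 6002
30–44: 7450 × 0.952 = 7092
45+: 6000 × 0.944 + 2900 × 0.382 = 5664 + 1108 = 6772
Net migration: 0–14 + 410 → 991
Giving 991 / 6002 / 7092 / 6772.
After projecting period 2:
Births: 6002 × 0.078 = 468
15–29: 991 × 0.968 = 959
30–44: 6002 × 0.952 = 5714
45+: 7092 × 0.944 + 6772 × 0.382 = 6695 + 2587 = 9282
Net migration: 0–14 + 410 → 878
Giving 878 / 959 / 5714 / 9282.
After projecting period 3:
Births: 959 × 0.078 = 75
15–29: 878 × 0.968 = 850
30–44: 959 × 0.952 = 913
45+: 5714 × 0.944 + 9282 × 0.382 = 5394 + 3546 = 8940
Net migration: 0–14 + 410 → 485
Giving 485 / 850 / 913 / 8940.
After projecting period 4:
Births: 850 × 0.078 = 66
15–29: 485 × 0.968 = 469
30–44: 850 × 0.952 = 809
45+: 913 × 0.944 + 8940 × 0.382 = 862 + 3415 = 4277
Net migration: 0–14 + 410 → 476
Giving 476 / 469 / 809 / 4277.
Scenario A total after 4 periods: 6031
Scenario B projection —
After projecting period 1:
Births: 7450 × 0.108 = 805
15–29: 6200 × 0.968 = 6002
30–44: 7450 × 0.952 = 7092
45+: 6000 × 0.944 + 2900 × 0.382 = 5664 + 1108 = 6772
Net migration: 0–14 + 410 → 1215
Giving 1215 / 6002 / 7092 / 6772.
After projecting period 2:
Births: 6002 × 0.108 = 648
15–29: 1215 × 0.968 = 1176
30–44: 6002 × 0.952 = 5714
45+: 7092 × 0.944 + 6772 × 0.382 = 6695 + 2587 = 9282
Net migration: 0–14 + 410 → 1058
Giving 1058 / 1176 / 5714 / 9282.
After projecting period 3:
Births: 1176 × 0.108 = 127
15–29: 1058 × 0.968 = 1024
30–44: 1176 × 0.952 = 1120
45+: 5714 × 0.944 + 9282 × 0.382 = 5394 + 3546 = 8940
Net migration: 0–14 + 410 → 537
Giving 537 / 1024 / 1120 / 8940.
After projecting period 4:
Births: 1024 × 0.108 = 111
15–29: 537 × 0.968 = 520
30–44: 1024 × 0.952 = 975
45+: 1120 × 0.944 + 8940 × 0.382 = 1057 + 3415 = 4472
Net migration: 0–14 + 410 → 521
Giving 521 / 520 / 975 / 4472.
Scenario B total after 4 periods: 6488
Difference B − A = 6488 − 6031 = 457

457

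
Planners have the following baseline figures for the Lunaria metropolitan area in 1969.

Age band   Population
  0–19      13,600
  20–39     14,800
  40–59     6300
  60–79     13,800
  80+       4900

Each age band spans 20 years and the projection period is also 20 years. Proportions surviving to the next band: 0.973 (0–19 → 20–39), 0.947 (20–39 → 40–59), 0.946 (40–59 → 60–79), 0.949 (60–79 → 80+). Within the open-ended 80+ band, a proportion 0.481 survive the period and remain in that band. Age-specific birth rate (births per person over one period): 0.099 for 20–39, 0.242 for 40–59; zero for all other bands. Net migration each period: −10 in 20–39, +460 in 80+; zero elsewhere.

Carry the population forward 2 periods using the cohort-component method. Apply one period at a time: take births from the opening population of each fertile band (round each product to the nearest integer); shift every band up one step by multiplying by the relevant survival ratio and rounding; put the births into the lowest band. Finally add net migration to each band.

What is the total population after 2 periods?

47151

Let band 1 be 0–19 through band 5 = 80+.
Period 1:
Births: 14800 × 0.099 = 1465, 6300 × 0.242 = 1525 → total 2990
Band 2: 13600 × 0.973 = 13233
Band 3: 14800 × 0.947 = 14016
Band 4: 6300 × 0.946 = 5960
Band 5: 13800 × 0.949 + 4900 × 0.481 = 13096 + 2357 = 15453
Net migration: Band 2 − 10 → 13223; Band 5 + 460 → 15913
End of period: [2990, 13223, 14016, 5960, 15913]
Period 2:
Births: 13223 × 0.099 = 1309, 14016 × 0.242 = 3392 → total 4701
Band 2: 2990 × 0.973 = 2909
Band 3: 13223 × 0.947 = 12522
Band 4: 14016 × 0.946 = 13259
Band 5: 5960 × 0.949 + 15913 × 0.481 = 5656 + 7654 = 13310
Net migration: Band 2 − 10 → 2899; Band 5 + 460 → 13770
End of period: [4701, 2899, 12522, 13259, 13770]
Total after period 2: 4701 + 2899 + 12522 + 13259 + 13770 = 47151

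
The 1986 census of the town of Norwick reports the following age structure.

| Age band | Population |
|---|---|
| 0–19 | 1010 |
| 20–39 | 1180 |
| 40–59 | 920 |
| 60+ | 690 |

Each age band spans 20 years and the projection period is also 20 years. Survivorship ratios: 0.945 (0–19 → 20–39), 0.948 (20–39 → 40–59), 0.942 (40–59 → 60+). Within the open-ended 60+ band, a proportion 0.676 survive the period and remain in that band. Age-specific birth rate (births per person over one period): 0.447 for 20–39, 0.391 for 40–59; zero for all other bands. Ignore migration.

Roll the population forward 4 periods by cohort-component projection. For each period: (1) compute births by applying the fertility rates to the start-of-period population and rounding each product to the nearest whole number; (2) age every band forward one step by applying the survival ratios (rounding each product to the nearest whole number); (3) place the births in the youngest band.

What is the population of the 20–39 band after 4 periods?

Numbering the groups 1..4 from youngest to oldest:
Period 1:
Births: 1180 × 0.447 = 527  |  920 × 0.391 = 360 ⇒ total 887
Group 2: 1010 × 0.945 = 954
Group 3: 1180 × 0.948 = 1119
Group 4: 920 × 0.942 + 690 × 0.676 = 867 + 466 = 1333
Population now: 0–19=887, 20–39=954, 40–59=1119, 60+=1333
Period 2:
Births: 954 × 0.447 = 426  |  1119 × 0.391 = 438 ⇒ total 864
Group 2: 887 × 0.945 = 838
Group 3: 954 × 0.948 = 904
Group 4: 1119 × 0.942 + 1333 × 0.676 = 1054 + 901 = 1955
Population now: 0–19=864, 20–39=838, 40–59=904, 60+=1955
Period 3:
Births: 838 × 0.447 = 375  |  904 × 0.391 = 353 ⇒ total 728
Group 2: 864 × 0.945 = 816
Group 3: 838 × 0.948 = 794
Group 4: 904 × 0.942 + 1955 × 0.676 = 852 + 1322 = 2174
Population now: 0–19=728, 20–39=816, 40–59=794, 60+=2174
Period 4:
Births: 816 × 0.447 = 365  |  794 × 0.391 = 310 ⇒ total 675
Group 2: 728 × 0.945 = 688
Group 3: 816 × 0.948 = 774
Group 4: 794 × 0.942 + 2174 × 0.676 = 748 + 1470 = 2218
Population now: 0–19=675, 20–39=688, 40–59=774, 60+=2218

688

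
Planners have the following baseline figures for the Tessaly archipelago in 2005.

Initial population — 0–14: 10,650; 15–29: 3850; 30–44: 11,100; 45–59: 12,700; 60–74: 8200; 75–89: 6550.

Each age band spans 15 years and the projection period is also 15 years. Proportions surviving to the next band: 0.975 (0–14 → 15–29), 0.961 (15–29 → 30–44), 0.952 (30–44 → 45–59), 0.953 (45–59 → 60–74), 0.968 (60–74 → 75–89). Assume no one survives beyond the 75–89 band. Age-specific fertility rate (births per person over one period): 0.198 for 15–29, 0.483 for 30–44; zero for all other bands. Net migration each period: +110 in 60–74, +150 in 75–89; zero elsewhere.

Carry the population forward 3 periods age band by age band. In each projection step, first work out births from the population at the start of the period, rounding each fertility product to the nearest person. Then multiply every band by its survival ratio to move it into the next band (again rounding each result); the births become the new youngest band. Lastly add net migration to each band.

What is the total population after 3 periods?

[period 1]
Births: 3850 × 0.198 = 762 ; 11100 × 0.483 = 5361 ⇒ total 6123
15–29: 10650 × 0.975 = 10384
30–44: 3850 × 0.961 = 3700
45–59: 11100 × 0.952 = 10567
60–74: 12700 × 0.953 = 12103
75–89: 8200 × 0.968 = 7938
Net migration: 60–74 + 110 → 12213; 75–89 + 150 → 8088
→ [6123, 10384, 3700, 10567, 12213, 8088]
[period 2]
Births: 10384 × 0.198 = 2056 ; 3700 × 0.483 = 1787 ⇒ total 3843
15–29: 6123 × 0.975 = 5970
30–44: 10384 × 0.961 = 9979
45–59: 3700 × 0.952 = 3522
60–74: 10567 × 0.953 = 10070
75–89: 12213 × 0.968 = 11822
Net migration: 60–74 + 110 → 10180; 75–89 + 150 → 11972
→ [3843, 5970, 9979, 3522, 10180, 11972]
[period 3]
Births: 5970 × 0.198 = 1182 ; 9979 × 0.483 = 4820 ⇒ total 6002
15–29: 3843 × 0.975 = 3747
30–44: 5970 × 0.961 = 5737
45–59: 9979 × 0.952 = 9500
60–74: 3522 × 0.953 = 3356
75–89: 10180 × 0.968 = 9854
Net migration: 60–74 + 110 → 3466; 75–89 + 150 → 10004
→ [6002, 3747, 5737, 9500, 3466, 10004]
Total after period 3: 6002 + 3747 + 5737 + 9500 + 3466 + 10004 = 38456

38456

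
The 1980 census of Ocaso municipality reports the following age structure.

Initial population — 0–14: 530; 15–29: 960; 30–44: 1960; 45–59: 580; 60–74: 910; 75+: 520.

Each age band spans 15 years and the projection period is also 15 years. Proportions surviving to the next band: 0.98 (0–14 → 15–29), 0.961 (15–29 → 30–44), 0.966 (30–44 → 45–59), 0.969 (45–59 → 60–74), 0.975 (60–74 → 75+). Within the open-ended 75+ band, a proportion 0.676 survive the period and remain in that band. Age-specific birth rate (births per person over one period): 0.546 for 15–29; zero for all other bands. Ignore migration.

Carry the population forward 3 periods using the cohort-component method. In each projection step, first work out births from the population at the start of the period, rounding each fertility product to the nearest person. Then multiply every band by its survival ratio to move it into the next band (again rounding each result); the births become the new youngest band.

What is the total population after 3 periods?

5123

Call the bands 1 to 6, youngest first.
— Period 1 —
Births: 960 * 0.546 = 524
Band 2: 530 * 0.98 = 519
Band 3: 960 * 0.961 = 923
Band 4: 1960 * 0.966 = 1893
Band 5: 580 * 0.969 = 562
Band 6: 910 * 0.975 + 520 * 0.676 = 887 + 352 = 1239
→ [524, 519, 923, 1893, 562, 1239]
— Period 2 —
Births: 519 * 0.546 = 283
Band 2: 524 * 0.98 = 514
Band 3: 519 * 0.961 = 499
Band 4: 923 * 0.966 = 892
Band 5: 1893 * 0.969 = 1834
Band 6: 562 * 0.975 + 1239 * 0.676 = 548 + 838 = 1386
→ [283, 514, 499, 892, 1834, 1386]
— Period 3 —
Births: 514 * 0.546 = 281
Band 2: 283 * 0.98 = 277
Band 3: 514 * 0.961 = 494
Band 4: 499 * 0.966 = 482
Band 5: 892 * 0.969 = 864
Band 6: 1834 * 0.975 + 1386 * 0.676 = 1788 + 937 = 2725
→ [281, 277, 494, 482, 864, 2725]
Total after period 3: 281 + 277 + 494 + 482 + 864 + 2725 = 5123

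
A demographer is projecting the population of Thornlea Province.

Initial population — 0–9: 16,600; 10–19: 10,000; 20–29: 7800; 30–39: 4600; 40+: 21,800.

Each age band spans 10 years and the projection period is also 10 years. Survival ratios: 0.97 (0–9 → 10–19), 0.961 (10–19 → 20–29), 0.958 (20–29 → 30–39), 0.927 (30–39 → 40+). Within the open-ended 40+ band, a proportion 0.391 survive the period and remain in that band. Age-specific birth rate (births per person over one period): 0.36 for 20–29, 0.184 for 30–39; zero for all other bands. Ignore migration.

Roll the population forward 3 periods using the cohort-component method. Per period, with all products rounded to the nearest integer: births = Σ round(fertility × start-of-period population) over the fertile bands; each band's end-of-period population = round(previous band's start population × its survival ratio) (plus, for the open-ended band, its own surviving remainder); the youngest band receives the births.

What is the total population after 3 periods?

43382

Call the groups 1 to 5, youngest first.
[period 1]
Births: 7800 * 0.36 = 2808 ; 4600 * 0.184 = 846 → 3654
Group 2: 16600 * 0.97 = 16102
Group 3: 10000 * 0.961 = 9610
Group 4: 7800 * 0.958 = 7472
Group 5: 4600 * 0.927 + 21800 * 0.391 = 4264 + 8524 = 12788
End of period: [3654, 16102, 9610, 7472, 12788]
[period 2]
Births: 9610 * 0.36 = 3460 ; 7472 * 0.184 = 1375 → 4835
Group 2: 3654 * 0.97 = 3544
Group 3: 16102 * 0.961 = 15474
Group 4: 9610 * 0.958 = 9206
Group 5: 7472 * 0.927 + 12788 * 0.391 = 6927 + 5000 = 11927
End of period: [4835, 3544, 15474, 9206, 11927]
[period 3]
Births: 15474 * 0.36 = 5571 ; 9206 * 0.184 = 1694 → 7265
Group 2: 4835 * 0.97 = 4690
Group 3: 3544 * 0.961 = 3406
Group 4: 15474 * 0.958 = 14824
Group 5: 9206 * 0.927 + 11927 * 0.391 = 8534 + 4663 = 13197
End of period: [7265, 4690, 3406, 14824, 13197]
Total after period 3: 7265 + 4690 + 3406 + 14824 + 13197 = 43382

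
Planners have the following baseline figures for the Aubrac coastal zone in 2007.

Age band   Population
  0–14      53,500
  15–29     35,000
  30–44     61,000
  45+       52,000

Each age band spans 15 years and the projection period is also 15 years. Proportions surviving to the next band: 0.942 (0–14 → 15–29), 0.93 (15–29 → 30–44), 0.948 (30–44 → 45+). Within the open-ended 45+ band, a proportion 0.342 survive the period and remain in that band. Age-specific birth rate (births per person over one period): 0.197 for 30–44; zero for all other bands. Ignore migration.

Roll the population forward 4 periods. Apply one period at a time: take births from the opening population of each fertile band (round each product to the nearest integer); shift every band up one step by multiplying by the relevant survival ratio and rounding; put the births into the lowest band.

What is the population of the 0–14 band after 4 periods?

Numbering the groups 1..4 from youngest to oldest:
Period 1.
Births: 61000 * 0.197 = 12017
Group 2: 53500 * 0.942 = 50397
Group 3: 35000 * 0.93 = 32550
Group 4: 61000 * 0.948 + 52000 * 0.342 = 57828 + 17784 = 75612
→ [12017, 50397, 32550, 75612]
Period 2.
Births: 32550 * 0.197 = 6412
Group 2: 12017 * 0.942 = 11320
Group 3: 50397 * 0.93 = 46869
Group 4: 32550 * 0.948 + 75612 * 0.342 = 30857 + 25859 = 56716
→ [6412, 11320, 46869, 56716]
Period 3.
Births: 46869 * 0.197 = 9233
Group 2: 6412 * 0.942 = 6040
Group 3: 11320 * 0.93 = 10528
Group 4: 46869 * 0.948 + 56716 * 0.342 = 44432 + 19397 = 63829
→ [9233, 6040, 10528, 63829]
Period 4.
Births: 10528 * 0.197 = 2074
Group 2: 9233 * 0.942 = 8697
Group 3: 6040 * 0.93 = 5617
Group 4: 10528 * 0.948 + 63829 * 0.342 = 9981 + 21830 = 31811
→ [2074, 8697, 5617, 31811]

2074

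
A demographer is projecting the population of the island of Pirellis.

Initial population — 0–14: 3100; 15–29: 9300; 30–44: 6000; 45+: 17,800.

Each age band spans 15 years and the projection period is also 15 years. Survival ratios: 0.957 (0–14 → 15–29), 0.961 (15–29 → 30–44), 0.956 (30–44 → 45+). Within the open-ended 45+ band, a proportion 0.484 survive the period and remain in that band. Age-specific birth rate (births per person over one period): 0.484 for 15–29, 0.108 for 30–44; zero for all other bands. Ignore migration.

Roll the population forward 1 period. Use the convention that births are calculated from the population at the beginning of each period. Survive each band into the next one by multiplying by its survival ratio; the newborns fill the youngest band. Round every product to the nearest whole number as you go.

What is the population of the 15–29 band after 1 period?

(Bands numbered youngest = 1 to oldest = 4.)
— Period 1 —
Births: 9300 × 0.484 = 4501, 6000 × 0.108 = 648 → 5149
Band 2: 3100 × 0.957 = 2967
Band 3: 9300 × 0.961 = 8937
Band 4: 6000 × 0.956 + 17800 × 0.484 = 5736 + 8615 = 14351
Giving 5149 / 2967 / 8937 / 14351.

2967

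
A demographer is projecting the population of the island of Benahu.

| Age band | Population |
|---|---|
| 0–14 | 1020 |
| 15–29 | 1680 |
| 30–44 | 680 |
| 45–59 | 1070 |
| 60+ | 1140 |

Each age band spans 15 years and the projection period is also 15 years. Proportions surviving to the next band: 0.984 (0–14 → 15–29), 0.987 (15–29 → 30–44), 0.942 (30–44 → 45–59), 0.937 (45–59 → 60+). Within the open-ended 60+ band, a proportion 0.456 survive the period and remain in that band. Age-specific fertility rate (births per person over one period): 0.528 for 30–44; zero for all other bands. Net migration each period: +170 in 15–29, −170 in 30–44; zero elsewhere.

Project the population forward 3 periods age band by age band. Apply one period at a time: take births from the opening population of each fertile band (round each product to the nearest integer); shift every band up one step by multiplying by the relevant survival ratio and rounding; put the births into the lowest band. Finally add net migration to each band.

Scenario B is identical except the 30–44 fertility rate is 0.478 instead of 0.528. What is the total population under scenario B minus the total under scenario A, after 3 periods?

Let band 1 be 0–14 through band 5 = 60+.
After projecting period 1:
Births: 680 × 0.528 = 359
Band 2: 1020 × 0.984 = 1004
Band 3: 1680 × 0.987 = 1658
Band 4: 680 × 0.942 = 641
Band 5: 1070 × 0.937 + 1140 × 0.456 = 1003 + 520 = 1523
Net migration: Band 2 + 170 → 1174; Band 3 − 170 → 1488
End of period: [359, 1174, 1488, 641, 1523]
After projecting period 2:
Births: 1488 × 0.528 = 786
Band 2: 359 × 0.984 = 353
Band 3: 1174 × 0.987 = 1159
Band 4: 1488 × 0.942 = 1402
Band 5: 641 × 0.937 + 1523 × 0.456 = 601 + 694 = 1295
Net migration: Band 2 + 170 → 523; Band 3 − 170 → 989
End of period: [786, 523, 989, 1402, 1295]
After projecting period 3:
Births: 989 × 0.528 = 522
Band 2: 786 × 0.984 = 773
Band 3: 523 × 0.987 = 516
Band 4: 989 × 0.942 = 932
Band 5: 1402 × 0.937 + 1295 × 0.456 = 1314 + 591 = 1905
Net migration: Band 2 + 170 → 943; Band 3 − 170 → 346
End of period: [522, 943, 346, 932, 1905]
Scenario A total after 3 periods: 4648
Scenario B projection —
After projecting period 1:
Births: 680 × 0.478 = 325
Band 2: 1020 × 0.984 = 1004
Band 3: 1680 × 0.987 = 1658
Band 4: 680 × 0.942 = 641
Band 5: 1070 × 0.937 + 1140 × 0.456 = 1003 + 520 = 1523
Net migration: Band 2 + 170 → 1174; Band 3 − 170 → 1488
End of period: [325, 1174, 1488, 641, 1523]
After projecting period 2:
Births: 1488 × 0.478 = 711
Band 2: 325 × 0.984 = 320
Band 3: 1174 × 0.987 = 1159
Band 4: 1488 × 0.942 = 1402
Band 5: 641 × 0.937 + 1523 × 0.456 = 601 + 694 = 1295
Net migration: Band 2 + 170 → 490; Band 3 − 170 → 989
End of period: [711, 490, 989, 1402, 1295]
After projecting period 3:
Births: 989 × 0.478 = 473
Band 2: 711 × 0.984 = 700
Band 3: 490 × 0.987 = 484
Band 4: 989 × 0.942 = 932
Band 5: 1402 × 0.937 + 1295 × 0.456 = 1314 + 591 = 1905
Net migration: Band 2 + 170 → 870; Band 3 − 170 → 314
End of period: [473, 870, 314, 932, 1905]
Scenario B total after 3 periods: 4494
Difference B − A = 4494 − 4648 = -154

-154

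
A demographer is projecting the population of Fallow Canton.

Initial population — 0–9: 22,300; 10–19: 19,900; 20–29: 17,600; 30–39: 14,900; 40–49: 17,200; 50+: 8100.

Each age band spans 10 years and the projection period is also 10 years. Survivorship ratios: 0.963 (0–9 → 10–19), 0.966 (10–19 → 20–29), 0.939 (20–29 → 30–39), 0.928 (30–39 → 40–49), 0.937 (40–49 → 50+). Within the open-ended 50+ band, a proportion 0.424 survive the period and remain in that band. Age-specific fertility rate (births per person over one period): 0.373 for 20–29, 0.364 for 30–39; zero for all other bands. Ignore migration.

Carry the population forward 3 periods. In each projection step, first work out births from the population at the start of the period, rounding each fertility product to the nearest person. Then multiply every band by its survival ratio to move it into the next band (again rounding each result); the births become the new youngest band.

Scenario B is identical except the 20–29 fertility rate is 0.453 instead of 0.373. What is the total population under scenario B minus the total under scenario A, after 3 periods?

4450

Numbering the groups 1..6 from youngest to oldest:
Period 1.
Births: 17600 * 0.373 = 6565 ; 14900 * 0.364 = 5424 — total 11989
Group 2: 22300 * 0.963 = 21475
Group 3: 19900 * 0.966 = 19223
Group 4: 17600 * 0.939 = 16526
Group 5: 14900 * 0.928 = 13827
Group 6: 17200 * 0.937 + 8100 * 0.424 = 16116 + 3434 = 19550
→ [11989, 21475, 19223, 16526, 13827, 19550]
Period 2.
Births: 19223 * 0.373 = 7170 ; 16526 * 0.364 = 6015 — total 13185
Group 2: 11989 * 0.963 = 11545
Group 3: 21475 * 0.966 = 20745
Group 4: 19223 * 0.939 = 18050
Group 5: 16526 * 0.928 = 15336
Group 6: 13827 * 0.937 + 19550 * 0.424 = 12956 + 8289 = 21245
→ [13185, 11545, 20745, 18050, 15336, 21245]
Period 3.
Births: 20745 * 0.373 = 7738 ; 18050 * 0.364 = 6570 — total 14308
Group 2: 13185 * 0.963 = 12697
Group 3: 11545 * 0.966 = 11152
Group 4: 20745 * 0.939 = 19480
Group 5: 18050 * 0.928 = 16750
Group 6: 15336 * 0.937 + 21245 * 0.424 = 14370 + 9008 = 23378
→ [14308, 12697, 11152, 19480, 16750, 23378]
Scenario A total after 3 periods: 97765
Scenario B projection —
Period 1.
Births: 17600 * 0.453 = 7973 ; 14900 * 0.364 = 5424 — total 13397
Group 2: 22300 * 0.963 = 21475
Group 3: 19900 * 0.966 = 19223
Group 4: 17600 * 0.939 = 16526
Group 5: 14900 * 0.928 = 13827
Group 6: 17200 * 0.937 + 8100 * 0.424 = 16116 + 3434 = 19550
→ [13397, 21475, 19223, 16526, 13827, 19550]
Period 2.
Births: 19223 * 0.453 = 8708 ; 16526 * 0.364 = 6015 — total 14723
Group 2: 13397 * 0.963 = 12901
Group 3: 21475 * 0.966 = 20745
Group 4: 19223 * 0.939 = 18050
Group 5: 16526 * 0.928 = 15336
Group 6: 13827 * 0.937 + 19550 * 0.424 = 12956 + 8289 = 21245
→ [14723, 12901, 20745, 18050, 15336, 21245]
Period 3.
Births: 20745 * 0.453 = 9397 ; 18050 * 0.364 = 6570 — total 15967
Group 2: 14723 * 0.963 = 14178
Group 3: 12901 * 0.966 = 12462
Group 4: 20745 * 0.939 = 19480
Group 5: 18050 * 0.928 = 16750
Group 6: 15336 * 0.937 + 21245 * 0.424 = 14370 + 9008 = 23378
→ [15967, 14178, 12462, 19480, 16750, 23378]
Scenario B total after 3 periods: 102215
Difference B − A = 102215 − 97765 = 4450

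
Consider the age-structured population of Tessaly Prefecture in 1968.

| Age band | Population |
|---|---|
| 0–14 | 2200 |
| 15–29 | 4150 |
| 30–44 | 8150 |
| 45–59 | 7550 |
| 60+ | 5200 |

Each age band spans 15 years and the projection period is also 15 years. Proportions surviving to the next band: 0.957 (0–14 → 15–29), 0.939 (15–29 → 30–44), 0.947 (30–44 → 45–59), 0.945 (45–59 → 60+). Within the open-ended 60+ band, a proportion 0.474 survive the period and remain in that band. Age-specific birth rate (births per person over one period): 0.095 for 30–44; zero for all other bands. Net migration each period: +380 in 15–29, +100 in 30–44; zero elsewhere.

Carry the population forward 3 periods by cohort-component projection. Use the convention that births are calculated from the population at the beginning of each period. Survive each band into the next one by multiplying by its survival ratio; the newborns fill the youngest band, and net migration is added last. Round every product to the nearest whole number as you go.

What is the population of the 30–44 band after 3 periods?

1153

[period 1]
Births: 8150 * 0.095 = 774
15–29: 2200 * 0.957 = 2105
30–44: 4150 * 0.939 = 3897
45–59: 8150 * 0.947 = 7718
60+: 7550 * 0.945 + 5200 * 0.474 = 7135 + 2465 = 9600
Net migration: 15–29 + 380 → 2485; 30–44 + 100 → 3997
End of period: [774, 2485, 3997, 7718, 9600]
[period 2]
Births: 3997 * 0.095 = 380
15–29: 774 * 0.957 = 741
30–44: 2485 * 0.939 = 2333
45–59: 3997 * 0.947 = 3785
60+: 7718 * 0.945 + 9600 * 0.474 = 7294 + 4550 = 11844
Net migration: 15–29 + 380 → 1121; 30–44 + 100 → 2433
End of period: [380, 1121, 2433, 3785, 11844]
[period 3]
Births: 2433 * 0.095 = 231
15–29: 380 * 0.957 = 364
30–44: 1121 * 0.939 = 1053
45–59: 2433 * 0.947 = 2304
60+: 3785 * 0.945 + 11844 * 0.474 = 3577 + 5614 = 9191
Net migration: 15–29 + 380 → 744; 30–44 + 100 → 1153
End of period: [231, 744, 1153, 2304, 9191]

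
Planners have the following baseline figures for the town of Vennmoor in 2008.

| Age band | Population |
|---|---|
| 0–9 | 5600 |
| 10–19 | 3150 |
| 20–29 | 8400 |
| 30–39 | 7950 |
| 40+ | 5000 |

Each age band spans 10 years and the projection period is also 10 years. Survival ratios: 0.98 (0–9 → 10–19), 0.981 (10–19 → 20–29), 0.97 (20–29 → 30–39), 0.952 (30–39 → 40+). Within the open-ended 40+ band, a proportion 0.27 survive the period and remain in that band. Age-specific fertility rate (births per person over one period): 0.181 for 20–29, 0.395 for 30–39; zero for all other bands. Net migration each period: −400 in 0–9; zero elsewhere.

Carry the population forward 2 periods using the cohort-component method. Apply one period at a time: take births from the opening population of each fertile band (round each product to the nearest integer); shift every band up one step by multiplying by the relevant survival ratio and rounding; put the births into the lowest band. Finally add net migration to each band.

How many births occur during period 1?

4660

After projecting period 1:
Births: 8400 * 0.181 = 1520 ; 7950 * 0.395 = 3140 ⇒ total 4660
10–19: 5600 * 0.98 = 5488
20–29: 3150 * 0.981 = 3090
30–39: 8400 * 0.97 = 8148
40+: 7950 * 0.952 + 5000 * 0.27 = 7568 + 1350 = 8918
Net migration: 0–9 − 400 → 4260
Population now: 0–9=4260, 10–19=5488, 20–29=3090, 30–39=8148, 40+=8918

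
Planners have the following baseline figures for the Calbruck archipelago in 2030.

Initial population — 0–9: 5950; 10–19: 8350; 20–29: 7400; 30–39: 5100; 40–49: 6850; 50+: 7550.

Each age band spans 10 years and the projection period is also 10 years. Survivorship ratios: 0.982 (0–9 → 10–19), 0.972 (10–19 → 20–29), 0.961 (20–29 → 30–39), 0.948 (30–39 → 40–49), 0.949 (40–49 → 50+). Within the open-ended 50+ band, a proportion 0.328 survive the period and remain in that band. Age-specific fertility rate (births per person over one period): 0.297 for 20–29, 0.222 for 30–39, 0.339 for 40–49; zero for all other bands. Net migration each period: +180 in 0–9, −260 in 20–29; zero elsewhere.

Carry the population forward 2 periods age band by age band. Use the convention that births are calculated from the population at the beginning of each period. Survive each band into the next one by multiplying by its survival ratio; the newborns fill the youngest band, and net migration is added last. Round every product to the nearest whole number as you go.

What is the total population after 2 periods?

38700

[period 1]
Births: 7400 × 0.297 = 2198 ; 5100 × 0.222 = 1132 ; 6850 × 0.339 = 2322 ⇒ total 5652
10–19: 5950 × 0.982 = 5843
20–29: 8350 × 0.972 = 8116
30–39: 7400 × 0.961 = 7111
40–49: 5100 × 0.948 = 4835
50+: 6850 × 0.949 + 7550 × 0.328 = 6501 + 2476 = 8977
Net migration: 0–9 + 180 → 5832; 20–29 − 260 → 7856
→ [5832, 5843, 7856, 7111, 4835, 8977]
[period 2]
Births: 7856 × 0.297 = 2333 ; 7111 × 0.222 = 1579 ; 4835 × 0.339 = 1639 ⇒ total 5551
10–19: 5832 × 0.982 = 5727
20–29: 5843 × 0.972 = 5679
30–39: 7856 × 0.961 = 7550
40–49: 7111 × 0.948 = 6741
50+: 4835 × 0.949 + 8977 × 0.328 = 4588 + 2944 = 7532
Net migration: 0–9 + 180 → 5731; 20–29 − 260 → 5419
→ [5731, 5727, 5419, 7550, 6741, 7532]
Total after period 2: 5731 + 5727 + 5419 + 7550 + 6741 + 7532 = 38700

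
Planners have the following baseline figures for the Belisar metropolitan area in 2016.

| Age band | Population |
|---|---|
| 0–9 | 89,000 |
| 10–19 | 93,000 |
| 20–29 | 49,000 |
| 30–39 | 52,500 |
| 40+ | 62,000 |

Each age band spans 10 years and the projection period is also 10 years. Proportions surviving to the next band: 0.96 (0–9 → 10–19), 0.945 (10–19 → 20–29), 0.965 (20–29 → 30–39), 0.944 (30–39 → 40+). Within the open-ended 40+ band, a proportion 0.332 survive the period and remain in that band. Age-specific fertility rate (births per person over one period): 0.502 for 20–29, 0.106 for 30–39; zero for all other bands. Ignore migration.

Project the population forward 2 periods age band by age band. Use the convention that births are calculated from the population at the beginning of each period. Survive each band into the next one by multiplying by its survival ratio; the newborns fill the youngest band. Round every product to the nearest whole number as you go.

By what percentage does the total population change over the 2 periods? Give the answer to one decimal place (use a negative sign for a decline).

-9.8

(Groups numbered youngest = 1 to oldest = 5.)
[period 1]
Births: 49000 × 0.502 = 24598 ; 52500 × 0.106 = 5565 — total 30163
Group 2: 89000 × 0.96 = 85440
Group 3: 93000 × 0.945 = 87885
Group 4: 49000 × 0.965 = 47285
Group 5: 52500 × 0.944 + 62000 × 0.332 = 49560 + 20584 = 70144
→ [30163, 85440, 87885, 47285, 70144]
[period 2]
Births: 87885 × 0.502 = 44118 ; 47285 × 0.106 = 5012 — total 49130
Group 2: 30163 × 0.96 = 28956
Group 3: 85440 × 0.945 = 80741
Group 4: 87885 × 0.965 = 84809
Group 5: 47285 × 0.944 + 70144 × 0.332 = 44637 + 23288 = 67925
→ [49130, 28956, 80741, 84809, 67925]
Total: 345500 → 311561; change = -33939; percentage change = -9.8%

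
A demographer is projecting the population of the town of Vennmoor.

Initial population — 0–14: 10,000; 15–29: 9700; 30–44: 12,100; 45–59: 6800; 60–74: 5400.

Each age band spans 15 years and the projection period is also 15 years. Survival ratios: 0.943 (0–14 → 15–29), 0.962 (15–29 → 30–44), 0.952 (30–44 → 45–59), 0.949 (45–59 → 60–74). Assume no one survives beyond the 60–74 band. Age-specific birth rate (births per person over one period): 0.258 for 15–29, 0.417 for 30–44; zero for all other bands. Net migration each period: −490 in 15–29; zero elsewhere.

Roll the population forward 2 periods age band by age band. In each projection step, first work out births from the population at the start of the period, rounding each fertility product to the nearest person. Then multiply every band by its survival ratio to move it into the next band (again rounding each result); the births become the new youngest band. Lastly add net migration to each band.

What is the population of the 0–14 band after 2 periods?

Period 1:
Births: 9700 * 0.258 = 2503  |  12100 * 0.417 = 5046 ⇒ total 7549
15–29: 10000 * 0.943 = 9430
30–44: 9700 * 0.962 = 9331
45–59: 12100 * 0.952 = 11519
60–74: 6800 * 0.949 = 6453
Net migration: 15–29 − 490 → 8940
Giving 7549 / 8940 / 9331 / 11519 / 6453.
Period 2:
Births: 8940 * 0.258 = 2307  |  9331 * 0.417 = 3891 ⇒ total 6198
15–29: 7549 * 0.943 = 7119
30–44: 8940 * 0.962 = 8600
45–59: 9331 * 0.952 = 8883
60–74: 11519 * 0.949 = 10932
Net migration: 15–29 − 490 → 6629
Giving 6198 / 6629 / 8600 / 8883 / 10932.

6198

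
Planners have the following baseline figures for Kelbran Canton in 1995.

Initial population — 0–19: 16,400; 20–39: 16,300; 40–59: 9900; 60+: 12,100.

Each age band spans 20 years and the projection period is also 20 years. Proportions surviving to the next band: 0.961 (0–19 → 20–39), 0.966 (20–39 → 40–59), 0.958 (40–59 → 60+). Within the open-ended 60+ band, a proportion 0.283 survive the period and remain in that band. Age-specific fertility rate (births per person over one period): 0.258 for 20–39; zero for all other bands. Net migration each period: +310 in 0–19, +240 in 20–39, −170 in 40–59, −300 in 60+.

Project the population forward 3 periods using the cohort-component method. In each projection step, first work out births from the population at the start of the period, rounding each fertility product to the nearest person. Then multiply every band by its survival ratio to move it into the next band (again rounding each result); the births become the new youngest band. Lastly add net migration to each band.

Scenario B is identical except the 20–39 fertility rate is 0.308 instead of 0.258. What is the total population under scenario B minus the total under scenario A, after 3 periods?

1996

Let band 1 be 0–19 through band 4 = 60+.
— Period 1 —
Births: 16300 × 0.258 = 4205
Band 2: 16400 × 0.961 = 15760
Band 3: 16300 × 0.966 = 15746
Band 4: 9900 × 0.958 + 12100 × 0.283 = 9484 + 3424 = 12908
Net migration: Band 1 + 310 → 4515; Band 2 + 240 → 16000; Band 3 − 170 → 15576; Band 4 − 300 → 12608
Population now: 0–19=4515, 20–39=16000, 40–59=15576, 60+=12608
— Period 2 —
Births: 16000 × 0.258 = 4128
Band 2: 4515 × 0.961 = 4339
Band 3: 16000 × 0.966 = 15456
Band 4: 15576 × 0.958 + 12608 × 0.283 = 14922 + 3568 = 18490
Net migration: Band 1 + 310 → 4438; Band 2 + 240 → 4579; Band 3 − 170 → 15286; Band 4 − 300 → 18190
Population now: 0–19=4438, 20–39=4579, 40–59=15286, 60+=18190
— Period 3 —
Births: 4579 × 0.258 = 1181
Band 2: 4438 × 0.961 = 4265
Band 3: 4579 × 0.966 = 4423
Band 4: 15286 × 0.958 + 18190 × 0.283 = 14644 + 5148 = 19792
Net migration: Band 1 + 310 → 1491; Band 2 + 240 → 4505; Band 3 − 170 → 4253; Band 4 − 300 → 19492
Population now: 0–19=1491, 20–39=4505, 40–59=4253, 60+=19492
Scenario A total after 3 periods: 29741
Scenario B projection —
— Period 1 —
Births: 16300 × 0.308 = 5020
Band 2: 16400 × 0.961 = 15760
Band 3: 16300 × 0.966 = 15746
Band 4: 9900 × 0.958 + 12100 × 0.283 = 9484 + 3424 = 12908
Net migration: Band 1 + 310 → 5330; Band 2 + 240 → 16000; Band 3 − 170 → 15576; Band 4 − 300 → 12608
Population now: 0–19=5330, 20–39=16000, 40–59=15576, 60+=12608
— Period 2 —
Births: 16000 × 0.308 = 4928
Band 2: 5330 × 0.961 = 5122
Band 3: 16000 × 0.966 = 15456
Band 4: 15576 × 0.958 + 12608 × 0.283 = 14922 + 3568 = 18490
Net migration: Band 1 + 310 → 5238; Band 2 + 240 → 5362; Band 3 − 170 → 15286; Band 4 − 300 → 18190
Population now: 0–19=5238, 20–39=5362, 40–59=15286, 60+=18190
— Period 3 —
Births: 5362 × 0.308 = 1651
Band 2: 5238 × 0.961 = 5034
Band 3: 5362 × 0.966 = 5180
Band 4: 15286 × 0.958 + 18190 × 0.283 = 14644 + 5148 = 19792
Net migration: Band 1 + 310 → 1961; Band 2 + 240 → 5274; Band 3 − 170 → 5010; Band 4 − 300 → 19492
Population now: 0–19=1961, 20–39=5274, 40–59=5010, 60+=19492
Scenario B total after 3 periods: 31737
Difference B − A = 31737 − 29741 = 1996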